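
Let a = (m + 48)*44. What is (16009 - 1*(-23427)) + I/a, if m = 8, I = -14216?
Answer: 12144511/308 ≈ 39430.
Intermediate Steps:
a = 2464 (a = (8 + 48)*44 = 56*44 = 2464)
(16009 - 1*(-23427)) + I/a = (16009 - 1*(-23427)) - 14216/2464 = (16009 + 23427) - 14216*1/2464 = 39436 - 1777/308 = 12144511/308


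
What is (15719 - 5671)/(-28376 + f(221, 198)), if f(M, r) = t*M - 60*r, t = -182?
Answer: -5024/40239 ≈ -0.12485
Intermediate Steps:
f(M, r) = -182*M - 60*r
(15719 - 5671)/(-28376 + f(221, 198)) = (15719 - 5671)/(-28376 + (-182*221 - 60*198)) = 10048/(-28376 + (-40222 - 11880)) = 10048/(-28376 - 52102) = 10048/(-80478) = 10048*(-1/80478) = -5024/40239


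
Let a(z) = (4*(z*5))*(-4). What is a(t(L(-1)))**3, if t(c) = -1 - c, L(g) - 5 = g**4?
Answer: 175616000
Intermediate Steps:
L(g) = 5 + g**4
a(z) = -80*z (a(z) = (4*(5*z))*(-4) = (20*z)*(-4) = -80*z)
a(t(L(-1)))**3 = (-80*(-1 - (5 + (-1)**4)))**3 = (-80*(-1 - (5 + 1)))**3 = (-80*(-1 - 1*6))**3 = (-80*(-1 - 6))**3 = (-80*(-7))**3 = 560**3 = 175616000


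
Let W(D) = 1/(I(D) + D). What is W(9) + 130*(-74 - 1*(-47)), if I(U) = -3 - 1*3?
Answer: -10529/3 ≈ -3509.7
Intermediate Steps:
I(U) = -6 (I(U) = -3 - 3 = -6)
W(D) = 1/(-6 + D)
W(9) + 130*(-74 - 1*(-47)) = 1/(-6 + 9) + 130*(-74 - 1*(-47)) = 1/3 + 130*(-74 + 47) = ⅓ + 130*(-27) = ⅓ - 3510 = -10529/3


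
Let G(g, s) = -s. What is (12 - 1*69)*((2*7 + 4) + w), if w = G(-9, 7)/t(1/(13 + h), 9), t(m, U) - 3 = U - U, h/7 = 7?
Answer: -893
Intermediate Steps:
h = 49 (h = 7*7 = 49)
t(m, U) = 3 (t(m, U) = 3 + (U - U) = 3 + 0 = 3)
w = -7/3 (w = -1*7/3 = -7*⅓ = -7/3 ≈ -2.3333)
(12 - 1*69)*((2*7 + 4) + w) = (12 - 1*69)*((2*7 + 4) - 7/3) = (12 - 69)*((14 + 4) - 7/3) = -57*(18 - 7/3) = -57*47/3 = -893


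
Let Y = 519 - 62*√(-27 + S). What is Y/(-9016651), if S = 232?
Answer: -519/9016651 + 62*√205/9016651 ≈ 4.0892e-5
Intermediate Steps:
Y = 519 - 62*√205 (Y = 519 - 62*√(-27 + 232) = 519 - 62*√205 ≈ -368.71)
Y/(-9016651) = (519 - 62*√205)/(-9016651) = (519 - 62*√205)*(-1/9016651) = -519/9016651 + 62*√205/9016651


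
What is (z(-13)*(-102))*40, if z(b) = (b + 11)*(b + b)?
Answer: -212160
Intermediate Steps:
z(b) = 2*b*(11 + b) (z(b) = (11 + b)*(2*b) = 2*b*(11 + b))
(z(-13)*(-102))*40 = ((2*(-13)*(11 - 13))*(-102))*40 = ((2*(-13)*(-2))*(-102))*40 = (52*(-102))*40 = -5304*40 = -212160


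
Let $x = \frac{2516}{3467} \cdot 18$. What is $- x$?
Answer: $- \frac{45288}{3467} \approx -13.063$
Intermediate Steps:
$x = \frac{45288}{3467}$ ($x = 2516 \cdot \frac{1}{3467} \cdot 18 = \frac{2516}{3467} \cdot 18 = \frac{45288}{3467} \approx 13.063$)
$- x = \left(-1\right) \frac{45288}{3467} = - \frac{45288}{3467}$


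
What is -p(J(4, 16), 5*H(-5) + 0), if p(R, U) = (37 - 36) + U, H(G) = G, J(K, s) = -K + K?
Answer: 24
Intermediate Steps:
J(K, s) = 0
p(R, U) = 1 + U
-p(J(4, 16), 5*H(-5) + 0) = -(1 + (5*(-5) + 0)) = -(1 + (-25 + 0)) = -(1 - 25) = -1*(-24) = 24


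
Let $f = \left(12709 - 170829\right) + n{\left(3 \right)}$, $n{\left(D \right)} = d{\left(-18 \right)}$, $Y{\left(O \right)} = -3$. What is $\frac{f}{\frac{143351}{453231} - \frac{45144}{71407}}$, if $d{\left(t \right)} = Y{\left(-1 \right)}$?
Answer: $\frac{5117471586206091}{10224395407} \approx 5.0052 \cdot 10^{5}$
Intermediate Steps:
$d{\left(t \right)} = -3$
$n{\left(D \right)} = -3$
$f = -158123$ ($f = \left(12709 - 170829\right) - 3 = -158120 - 3 = -158123$)
$\frac{f}{\frac{143351}{453231} - \frac{45144}{71407}} = - \frac{158123}{\frac{143351}{453231} - \frac{45144}{71407}} = - \frac{158123}{- \frac{10224395407}{32363866017}} = \left(-158123\right) \left(- \frac{32363866017}{10224395407}\right) = \frac{5117471586206091}{10224395407}$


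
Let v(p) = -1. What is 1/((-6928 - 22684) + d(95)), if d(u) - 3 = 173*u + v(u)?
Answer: -1/13175 ≈ -7.5901e-5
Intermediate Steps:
d(u) = 2 + 173*u (d(u) = 3 + (173*u - 1) = 3 + (-1 + 173*u) = 2 + 173*u)
1/((-6928 - 22684) + d(95)) = 1/((-6928 - 22684) + (2 + 173*95)) = 1/(-29612 + (2 + 16435)) = 1/(-29612 + 16437) = 1/(-13175) = -1/13175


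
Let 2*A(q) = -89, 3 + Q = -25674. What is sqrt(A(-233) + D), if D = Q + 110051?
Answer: sqrt(337318)/2 ≈ 290.40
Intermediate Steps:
Q = -25677 (Q = -3 - 25674 = -25677)
A(q) = -89/2 (A(q) = (1/2)*(-89) = -89/2)
D = 84374 (D = -25677 + 110051 = 84374)
sqrt(A(-233) + D) = sqrt(-89/2 + 84374) = sqrt(168659/2) = sqrt(337318)/2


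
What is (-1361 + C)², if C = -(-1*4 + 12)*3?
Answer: 1918225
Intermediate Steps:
C = -24 (C = -(-4 + 12)*3 = -8*3 = -1*24 = -24)
(-1361 + C)² = (-1361 - 24)² = (-1385)² = 1918225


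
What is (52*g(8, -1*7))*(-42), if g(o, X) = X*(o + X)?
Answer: 15288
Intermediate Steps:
g(o, X) = X*(X + o)
(52*g(8, -1*7))*(-42) = (52*((-1*7)*(-1*7 + 8)))*(-42) = (52*(-7*(-7 + 8)))*(-42) = (52*(-7*1))*(-42) = (52*(-7))*(-42) = -364*(-42) = 15288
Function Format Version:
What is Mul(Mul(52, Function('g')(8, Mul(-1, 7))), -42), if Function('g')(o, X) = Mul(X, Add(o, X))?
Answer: 15288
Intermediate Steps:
Function('g')(o, X) = Mul(X, Add(X, o))
Mul(Mul(52, Function('g')(8, Mul(-1, 7))), -42) = Mul(Mul(52, Mul(Mul(-1, 7), Add(Mul(-1, 7), 8))), -42) = Mul(Mul(52, Mul(-7, Add(-7, 8))), -42) = Mul(Mul(52, Mul(-7, 1)), -42) = Mul(Mul(52, -7), -42) = Mul(-364, -42) = 15288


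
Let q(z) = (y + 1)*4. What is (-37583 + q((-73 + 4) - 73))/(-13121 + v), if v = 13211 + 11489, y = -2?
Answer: -37587/11579 ≈ -3.2461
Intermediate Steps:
v = 24700
q(z) = -4 (q(z) = (-2 + 1)*4 = -1*4 = -4)
(-37583 + q((-73 + 4) - 73))/(-13121 + v) = (-37583 - 4)/(-13121 + 24700) = -37587/11579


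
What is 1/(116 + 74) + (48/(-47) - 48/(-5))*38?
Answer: 2911151/8930 ≈ 326.00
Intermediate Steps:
1/(116 + 74) + (48/(-47) - 48/(-5))*38 = 1/190 + (48*(-1/47) - 48*(-1/5))*38 = 1/190 + (-48/47 + 48/5)*38 = 1/190 + (2016/235)*38 = 1/190 + 76608/235 = 2911151/8930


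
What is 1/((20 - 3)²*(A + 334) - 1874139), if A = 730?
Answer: -1/1566643 ≈ -6.3831e-7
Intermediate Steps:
1/((20 - 3)²*(A + 334) - 1874139) = 1/((20 - 3)²*(730 + 334) - 1874139) = 1/(17²*1064 - 1874139) = 1/(289*1064 - 1874139) = 1/(307496 - 1874139) = 1/(-1566643) = -1/1566643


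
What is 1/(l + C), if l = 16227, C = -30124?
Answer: -1/13897 ≈ -7.1958e-5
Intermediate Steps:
1/(l + C) = 1/(16227 - 30124) = 1/(-13897) = -1/13897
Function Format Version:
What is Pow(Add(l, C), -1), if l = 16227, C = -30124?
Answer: Rational(-1, 13897) ≈ -7.1958e-5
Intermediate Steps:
Pow(Add(l, C), -1) = Pow(Add(16227, -30124), -1) = Pow(-13897, -1) = Rational(-1, 13897)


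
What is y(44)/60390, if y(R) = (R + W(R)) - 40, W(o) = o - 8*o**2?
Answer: -1544/6039 ≈ -0.25567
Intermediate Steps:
y(R) = -40 + R + R*(1 - 8*R) (y(R) = (R + R*(1 - 8*R)) - 40 = -40 + R + R*(1 - 8*R))
y(44)/60390 = (-40 + 44 - 1*44*(-1 + 8*44))/60390 = (-40 + 44 - 1*44*(-1 + 352))*(1/60390) = (-40 + 44 - 1*44*351)*(1/60390) = (-40 + 44 - 15444)*(1/60390) = -15440*1/60390 = -1544/6039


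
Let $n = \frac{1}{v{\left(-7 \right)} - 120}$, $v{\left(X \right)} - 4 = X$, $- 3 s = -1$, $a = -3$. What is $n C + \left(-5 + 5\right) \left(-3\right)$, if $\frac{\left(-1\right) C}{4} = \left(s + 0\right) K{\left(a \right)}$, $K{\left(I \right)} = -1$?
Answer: $- \frac{4}{369} \approx -0.01084$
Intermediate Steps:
$s = \frac{1}{3}$ ($s = \left(- \frac{1}{3}\right) \left(-1\right) = \frac{1}{3} \approx 0.33333$)
$v{\left(X \right)} = 4 + X$
$n = - \frac{1}{123}$ ($n = \frac{1}{\left(4 - 7\right) - 120} = \frac{1}{-3 - 120} = \frac{1}{-123} = - \frac{1}{123} \approx -0.0081301$)
$C = \frac{4}{3}$ ($C = - 4 \left(\frac{1}{3} + 0\right) \left(-1\right) = - 4 \cdot \frac{1}{3} \left(-1\right) = \left(-4\right) \left(- \frac{1}{3}\right) = \frac{4}{3} \approx 1.3333$)
$n C + \left(-5 + 5\right) \left(-3\right) = \left(- \frac{1}{123}\right) \frac{4}{3} + \left(-5 + 5\right) \left(-3\right) = - \frac{4}{369} + 0 \left(-3\right) = - \frac{4}{369} + 0 = - \frac{4}{369}$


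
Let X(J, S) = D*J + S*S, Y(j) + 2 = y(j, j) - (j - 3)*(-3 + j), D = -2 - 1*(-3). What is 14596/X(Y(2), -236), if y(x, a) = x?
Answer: 14596/55695 ≈ 0.26207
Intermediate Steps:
D = 1 (D = -2 + 3 = 1)
Y(j) = -2 + j - (-3 + j)² (Y(j) = -2 + (j - (j - 3)*(-3 + j)) = -2 + (j - (-3 + j)*(-3 + j)) = -2 + (j - (-3 + j)²) = -2 + j - (-3 + j)²)
X(J, S) = J + S² (X(J, S) = 1*J + S*S = J + S²)
14596/X(Y(2), -236) = 14596/((-2 + 2 - (-3 + 2)²) + (-236)²) = 14596/((-2 + 2 - 1*(-1)²) + 55696) = 14596/((-2 + 2 - 1*1) + 55696) = 14596/((-2 + 2 - 1) + 55696) = 14596/(-1 + 55696) = 14596/55695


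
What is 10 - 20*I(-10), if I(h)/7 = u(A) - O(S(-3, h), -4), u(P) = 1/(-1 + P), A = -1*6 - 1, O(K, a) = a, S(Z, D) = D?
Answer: -1065/2 ≈ -532.50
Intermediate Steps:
A = -7 (A = -6 - 1 = -7)
I(h) = 217/8 (I(h) = 7*(1/(-1 - 7) - 1*(-4)) = 7*(1/(-8) + 4) = 7*(-1/8 + 4) = 7*(31/8) = 217/8)
10 - 20*I(-10) = 10 - 20*217/8 = 10 - 1085/2 = -1065/2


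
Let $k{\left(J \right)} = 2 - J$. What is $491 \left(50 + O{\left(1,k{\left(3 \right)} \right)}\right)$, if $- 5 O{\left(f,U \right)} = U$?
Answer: $\frac{123241}{5} \approx 24648.0$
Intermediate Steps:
$O{\left(f,U \right)} = - \frac{U}{5}$
$491 \left(50 + O{\left(1,k{\left(3 \right)} \right)}\right) = 491 \left(50 - \frac{2 - 3}{5}\right) = 491 \left(50 - - \frac{1}{5}\right) = 491 \left(50 + \frac{1}{5}\right) = 491 \cdot \frac{251}{5} = \frac{123241}{5}$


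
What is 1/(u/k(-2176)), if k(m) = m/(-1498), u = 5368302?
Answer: 544/2010429099 ≈ 2.7059e-7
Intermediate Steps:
k(m) = -m/1498 (k(m) = m*(-1/1498) = -m/1498)
1/(u/k(-2176)) = 1/(5368302/((-1/1498*(-2176)))) = 1/(5368302/(1088/749)) = 1/(5368302*(749/1088)) = 1/(2010429099/544) = 544/2010429099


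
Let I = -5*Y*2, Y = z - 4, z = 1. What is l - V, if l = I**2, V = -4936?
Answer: 5836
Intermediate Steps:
Y = -3 (Y = 1 - 4 = -3)
I = 30 (I = -5*(-3)*2 = 15*2 = 30)
l = 900 (l = 30**2 = 900)
l - V = 900 - 1*(-4936) = 900 + 4936 = 5836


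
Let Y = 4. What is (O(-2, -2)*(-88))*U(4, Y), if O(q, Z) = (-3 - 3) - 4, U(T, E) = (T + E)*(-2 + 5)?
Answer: 21120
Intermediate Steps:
U(T, E) = 3*E + 3*T (U(T, E) = (E + T)*3 = 3*E + 3*T)
O(q, Z) = -10 (O(q, Z) = -6 - 4 = -10)
(O(-2, -2)*(-88))*U(4, Y) = (-10*(-88))*(3*4 + 3*4) = 880*(12 + 12) = 880*24 = 21120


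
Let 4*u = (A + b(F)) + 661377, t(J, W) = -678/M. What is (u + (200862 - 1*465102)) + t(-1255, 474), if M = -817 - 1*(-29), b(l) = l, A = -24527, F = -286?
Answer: -41408667/394 ≈ -1.0510e+5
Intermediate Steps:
M = -788 (M = -817 + 29 = -788)
t(J, W) = 339/394 (t(J, W) = -678/(-788) = -678*(-1/788) = 339/394)
u = 159141 (u = ((-24527 - 286) + 661377)/4 = (-24813 + 661377)/4 = (¼)*636564 = 159141)
(u + (200862 - 1*465102)) + t(-1255, 474) = (159141 + (200862 - 1*465102)) + 339/394 = (159141 + (200862 - 465102)) + 339/394 = (159141 - 264240) + 339/394 = -105099 + 339/394 = -41408667/394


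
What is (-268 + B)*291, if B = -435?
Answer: -204573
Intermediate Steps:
(-268 + B)*291 = (-268 - 435)*291 = -703*291 = -204573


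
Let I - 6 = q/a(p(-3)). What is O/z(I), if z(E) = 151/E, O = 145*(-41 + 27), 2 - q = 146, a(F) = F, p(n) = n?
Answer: -109620/151 ≈ -725.96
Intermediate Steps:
q = -144 (q = 2 - 1*146 = 2 - 146 = -144)
O = -2030 (O = 145*(-14) = -2030)
I = 54 (I = 6 - 144/(-3) = 6 - 144*(-⅓) = 6 + 48 = 54)
O/z(I) = -2030/(151/54) = -2030/(151*(1/54)) = -2030/151/54 = -2030*54/151 = -109620/151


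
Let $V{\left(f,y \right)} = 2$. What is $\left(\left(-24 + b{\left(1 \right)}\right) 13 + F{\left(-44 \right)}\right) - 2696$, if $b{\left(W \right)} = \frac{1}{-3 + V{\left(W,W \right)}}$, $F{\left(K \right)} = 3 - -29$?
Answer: $-2989$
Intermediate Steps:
$F{\left(K \right)} = 32$ ($F{\left(K \right)} = 3 + 29 = 32$)
$b{\left(W \right)} = -1$ ($b{\left(W \right)} = \frac{1}{-3 + 2} = \frac{1}{-1} = -1$)
$\left(\left(-24 + b{\left(1 \right)}\right) 13 + F{\left(-44 \right)}\right) - 2696 = \left(\left(-24 - 1\right) 13 + 32\right) - 2696 = \left(\left(-25\right) 13 + 32\right) - 2696 = \left(-325 + 32\right) - 2696 = -293 - 2696 = -2989$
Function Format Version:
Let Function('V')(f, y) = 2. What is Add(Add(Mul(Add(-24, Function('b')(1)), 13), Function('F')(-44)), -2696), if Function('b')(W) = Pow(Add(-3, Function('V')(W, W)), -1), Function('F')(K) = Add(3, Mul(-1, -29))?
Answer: -2989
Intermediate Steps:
Function('F')(K) = 32 (Function('F')(K) = Add(3, 29) = 32)
Function('b')(W) = -1 (Function('b')(W) = Pow(Add(-3, 2), -1) = Pow(-1, -1) = -1)
Add(Add(Mul(Add(-24, Function('b')(1)), 13), Function('F')(-44)), -2696) = Add(Add(Mul(Add(-24, -1), 13), 32), -2696) = Add(Add(Mul(-25, 13), 32), -2696) = Add(Add(-325, 32), -2696) = Add(-293, -2696) = -2989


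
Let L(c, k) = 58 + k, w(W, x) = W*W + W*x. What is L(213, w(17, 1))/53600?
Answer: 91/13400 ≈ 0.0067910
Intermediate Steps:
w(W, x) = W² + W*x
L(213, w(17, 1))/53600 = (58 + 17*(17 + 1))/53600 = (58 + 17*18)*(1/53600) = (58 + 306)*(1/53600) = 364*(1/53600) = 91/13400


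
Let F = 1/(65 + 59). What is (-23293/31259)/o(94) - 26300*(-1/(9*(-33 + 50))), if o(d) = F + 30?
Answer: 3058635720904/17796155067 ≈ 171.87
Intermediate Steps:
F = 1/124 ≈ 0.0080645
o(d) = 3721/124 (o(d) = 1/124 + 30 = 3721/124)
(-23293/31259)/o(94) - 26300*(-1/(9*(-33 + 50))) = (-23293/31259)/(3721/124) - 26300*(-1/(9*(-33 + 50))) = -23293*1/31259*(124/3721) - 26300/((-9*17)) = -23293/31259*124/3721 - 26300/(-153) = -2888332/116314739 - 26300*(-1/153) = -2888332/116314739 + 26300/153 = 3058635720904/17796155067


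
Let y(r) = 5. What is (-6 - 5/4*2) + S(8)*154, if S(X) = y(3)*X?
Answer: 12303/2 ≈ 6151.5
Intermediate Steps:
S(X) = 5*X
(-6 - 5/4*2) + S(8)*154 = (-6 - 5/4*2) + (5*8)*154 = (-6 - 5*1/4*2) + 40*154 = (-6 - 5/4*2) + 6160 = (-6 - 5/2) + 6160 = -17/2 + 6160 = 12303/2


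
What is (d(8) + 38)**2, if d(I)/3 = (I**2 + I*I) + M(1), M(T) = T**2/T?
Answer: 180625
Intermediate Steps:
M(T) = T
d(I) = 3 + 6*I**2 (d(I) = 3*((I**2 + I*I) + 1) = 3*((I**2 + I**2) + 1) = 3*(2*I**2 + 1) = 3*(1 + 2*I**2) = 3 + 6*I**2)
(d(8) + 38)**2 = ((3 + 6*8**2) + 38)**2 = ((3 + 6*64) + 38)**2 = ((3 + 384) + 38)**2 = (387 + 38)**2 = 425**2 = 180625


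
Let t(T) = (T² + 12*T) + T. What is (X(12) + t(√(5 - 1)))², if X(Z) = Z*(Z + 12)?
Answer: 101124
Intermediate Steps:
X(Z) = Z*(12 + Z)
t(T) = T² + 13*T
(X(12) + t(√(5 - 1)))² = (12*(12 + 12) + √(5 - 1)*(13 + √(5 - 1)))² = (12*24 + √4*(13 + √4))² = (288 + 2*(13 + 2))² = (288 + 2*15)² = (288 + 30)² = 318² = 101124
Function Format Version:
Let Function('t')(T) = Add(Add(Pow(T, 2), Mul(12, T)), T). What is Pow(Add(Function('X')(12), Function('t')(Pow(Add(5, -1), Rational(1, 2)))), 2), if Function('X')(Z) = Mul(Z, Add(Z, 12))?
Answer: 101124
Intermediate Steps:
Function('X')(Z) = Mul(Z, Add(12, Z))
Function('t')(T) = Add(Pow(T, 2), Mul(13, T))
Pow(Add(Function('X')(12), Function('t')(Pow(Add(5, -1), Rational(1, 2)))), 2) = Pow(Add(Mul(12, Add(12, 12)), Mul(Pow(Add(5, -1), Rational(1, 2)), Add(13, Pow(Add(5, -1), Rational(1, 2))))), 2) = Pow(Add(Mul(12, 24), Mul(Pow(4, Rational(1, 2)), Add(13, Pow(4, Rational(1, 2))))), 2) = Pow(Add(288, Mul(2, Add(13, 2))), 2) = Pow(Add(288, Mul(2, 15)), 2) = Pow(Add(288, 30), 2) = Pow(318, 2) = 101124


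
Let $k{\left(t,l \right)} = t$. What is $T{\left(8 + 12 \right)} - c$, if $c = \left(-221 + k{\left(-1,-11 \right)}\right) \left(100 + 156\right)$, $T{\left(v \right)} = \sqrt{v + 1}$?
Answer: $56832 + \sqrt{21} \approx 56837.0$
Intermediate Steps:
$T{\left(v \right)} = \sqrt{1 + v}$
$c = -56832$ ($c = \left(-221 - 1\right) \left(100 + 156\right) = \left(-222\right) 256 = -56832$)
$T{\left(8 + 12 \right)} - c = \sqrt{1 + \left(8 + 12\right)} - -56832 = \sqrt{1 + 20} + 56832 = \sqrt{21} + 56832 = 56832 + \sqrt{21}$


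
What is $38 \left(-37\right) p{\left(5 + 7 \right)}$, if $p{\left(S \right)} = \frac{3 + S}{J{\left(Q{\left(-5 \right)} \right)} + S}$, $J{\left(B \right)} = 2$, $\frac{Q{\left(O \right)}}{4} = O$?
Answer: $- \frac{10545}{7} \approx -1506.4$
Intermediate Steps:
$Q{\left(O \right)} = 4 O$
$p{\left(S \right)} = \frac{3 + S}{2 + S}$
$38 \left(-37\right) p{\left(5 + 7 \right)} = 38 \left(-37\right) \frac{3 + \left(5 + 7\right)}{2 + \left(5 + 7\right)} = - 1406 \frac{3 + 12}{2 + 12} = - 1406 \cdot \frac{1}{14} \cdot 15 = \left(-1406\right) \frac{15}{14} = - \frac{10545}{7}$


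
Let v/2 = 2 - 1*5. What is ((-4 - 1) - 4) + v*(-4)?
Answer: 15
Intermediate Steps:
v = -6 (v = 2*(2 - 1*5) = 2*(2 - 5) = 2*(-3) = -6)
((-4 - 1) - 4) + v*(-4) = ((-4 - 1) - 4) - 6*(-4) = (-5 - 4) + 24 = -9 + 24 = 15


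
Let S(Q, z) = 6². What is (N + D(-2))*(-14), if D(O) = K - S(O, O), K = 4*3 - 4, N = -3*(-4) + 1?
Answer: 210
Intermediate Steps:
S(Q, z) = 36
N = 13 (N = 12 + 1 = 13)
K = 8 (K = 12 - 4 = 8)
D(O) = -28 (D(O) = 8 - 1*36 = 8 - 36 = -28)
(N + D(-2))*(-14) = (13 - 28)*(-14) = -15*(-14) = 210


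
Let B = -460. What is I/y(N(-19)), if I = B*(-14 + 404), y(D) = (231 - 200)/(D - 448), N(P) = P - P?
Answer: 80371200/31 ≈ 2.5926e+6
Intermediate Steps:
N(P) = 0
y(D) = 31/(-448 + D)
I = -179400 (I = -460*(-14 + 404) = -460*390 = -179400)
I/y(N(-19)) = -179400/(31/(-448 + 0)) = -179400/(31/(-448)) = -179400/(31*(-1/448)) = -179400/(-31/448) = -179400*(-448/31) = 80371200/31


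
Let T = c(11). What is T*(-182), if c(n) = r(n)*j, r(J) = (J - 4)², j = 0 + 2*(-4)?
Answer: 71344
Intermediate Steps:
j = -8 (j = 0 - 8 = -8)
r(J) = (-4 + J)²
c(n) = -8*(-4 + n)² (c(n) = (-4 + n)²*(-8) = -8*(-4 + n)²)
T = -392 (T = -8*(-4 + 11)² = -8*7² = -8*49 = -392)
T*(-182) = -392*(-182) = 71344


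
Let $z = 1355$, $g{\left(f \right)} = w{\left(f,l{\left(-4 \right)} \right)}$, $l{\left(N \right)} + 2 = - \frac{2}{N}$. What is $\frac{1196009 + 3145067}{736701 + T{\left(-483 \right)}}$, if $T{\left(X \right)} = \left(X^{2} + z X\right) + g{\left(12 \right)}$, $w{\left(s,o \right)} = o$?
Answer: $\frac{8682152}{631047} \approx 13.758$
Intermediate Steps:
$l{\left(N \right)} = -2 - \frac{2}{N}$
$g{\left(f \right)} = - \frac{3}{2}$ ($g{\left(f \right)} = -2 - \frac{2}{-4} = -2 - - \frac{1}{2} = -2 + \frac{1}{2} = - \frac{3}{2}$)
$T{\left(X \right)} = - \frac{3}{2} + X^{2} + 1355 X$ ($T{\left(X \right)} = \left(X^{2} + 1355 X\right) - \frac{3}{2} = - \frac{3}{2} + X^{2} + 1355 X$)
$\frac{1196009 + 3145067}{736701 + T{\left(-483 \right)}} = \frac{1196009 + 3145067}{736701 + \left(- \frac{3}{2} + \left(-483\right)^{2} + 1355 \left(-483\right)\right)} = \frac{4341076}{736701 - \frac{842355}{2}} = \frac{4341076}{\frac{631047}{2}} = 4341076 \cdot \frac{2}{631047} = \frac{8682152}{631047}$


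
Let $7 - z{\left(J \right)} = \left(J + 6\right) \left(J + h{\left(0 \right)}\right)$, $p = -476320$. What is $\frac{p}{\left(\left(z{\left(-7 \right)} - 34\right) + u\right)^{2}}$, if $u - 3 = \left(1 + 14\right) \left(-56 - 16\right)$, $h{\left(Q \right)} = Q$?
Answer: $- \frac{476320}{1234321} \approx -0.3859$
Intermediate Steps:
$z{\left(J \right)} = 7 - J \left(6 + J\right)$ ($z{\left(J \right)} = 7 - \left(J + 6\right) \left(J + 0\right) = 7 - \left(6 + J\right) J = 7 - J \left(6 + J\right)$)
$u = -1077$ ($u = 3 + \left(1 + 14\right) \left(-56 - 16\right) = 3 + 15 \left(-72\right) = 3 - 1080 = -1077$)
$\frac{p}{\left(\left(z{\left(-7 \right)} - 34\right) + u\right)^{2}} = - \frac{476320}{\left(\left(\left(7 - \left(-7\right)^{2} - -42\right) - 34\right) - 1077\right)^{2}} = - \frac{476320}{\left(\left(\left(7 - 49 + 42\right) - 34\right) - 1077\right)^{2}} = - \frac{476320}{\left(\left(0 - 34\right) - 1077\right)^{2}} = - \frac{476320}{\left(-34 - 1077\right)^{2}} = - \frac{476320}{\left(-1111\right)^{2}} = - \frac{476320}{1234321}$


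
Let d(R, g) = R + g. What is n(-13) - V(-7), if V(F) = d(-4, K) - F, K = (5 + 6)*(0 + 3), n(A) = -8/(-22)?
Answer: -392/11 ≈ -35.636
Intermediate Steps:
n(A) = 4/11 (n(A) = -8*(-1/22) = 4/11)
K = 33 (K = 11*3 = 33)
V(F) = 29 - F (V(F) = (-4 + 33) - F = 29 - F)
n(-13) - V(-7) = 4/11 - (29 - 1*(-7)) = 4/11 - (29 + 7) = 4/11 - 1*36 = 4/11 - 36 = -392/11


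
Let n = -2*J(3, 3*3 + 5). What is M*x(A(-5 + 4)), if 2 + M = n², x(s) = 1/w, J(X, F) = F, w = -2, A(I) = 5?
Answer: -391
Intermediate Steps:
n = -28 (n = -2*(3*3 + 5) = -2*(9 + 5) = -2*14 = -28)
x(s) = -½ (x(s) = 1/(-2) = -½)
M = 782 (M = -2 + (-28)² = -2 + 784 = 782)
M*x(A(-5 + 4)) = 782*(-½) = -391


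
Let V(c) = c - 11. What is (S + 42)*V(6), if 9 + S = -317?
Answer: 1420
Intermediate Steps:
S = -326 (S = -9 - 317 = -326)
V(c) = -11 + c
(S + 42)*V(6) = (-326 + 42)*(-11 + 6) = -284*(-5) = 1420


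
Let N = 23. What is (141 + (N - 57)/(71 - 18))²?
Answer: 55338721/2809 ≈ 19701.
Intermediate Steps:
(141 + (N - 57)/(71 - 18))² = (141 + (23 - 57)/(71 - 18))² = (141 - 34/53)² = (7439/53)² = 55338721/2809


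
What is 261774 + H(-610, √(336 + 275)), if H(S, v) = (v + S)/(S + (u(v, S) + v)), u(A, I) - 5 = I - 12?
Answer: 393949152391/1504918 - 617*√611/1504918 ≈ 2.6177e+5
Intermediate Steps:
u(A, I) = -7 + I (u(A, I) = 5 + (I - 12) = 5 + (-12 + I) = -7 + I)
H(S, v) = (S + v)/(-7 + v + 2*S) (H(S, v) = (v + S)/(S + ((-7 + S) + v)) = (S + v)/(S + (-7 + S + v)) = (S + v)/(-7 + v + 2*S))
261774 + H(-610, √(336 + 275)) = 261774 + (-610 + √(336 + 275))/(-7 + √(336 + 275) + 2*(-610)) = 261774 + (-610 + √611)/(-7 + √611 - 1220) = 261774 + (-610 + √611)/(-1227 + √611)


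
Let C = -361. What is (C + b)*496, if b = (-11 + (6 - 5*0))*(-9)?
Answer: -156736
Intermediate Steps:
b = 45 (b = (-11 + (6 + 0))*(-9) = (-11 + 6)*(-9) = -5*(-9) = 45)
(C + b)*496 = (-361 + 45)*496 = -316*496 = -156736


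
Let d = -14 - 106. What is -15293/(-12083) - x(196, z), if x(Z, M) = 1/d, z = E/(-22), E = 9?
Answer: 1847243/1449960 ≈ 1.2740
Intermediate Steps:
z = -9/22 (z = 9/(-22) = 9*(-1/22) = -9/22 ≈ -0.40909)
d = -120
x(Z, M) = -1/120 (x(Z, M) = 1/(-120) = -1/120)
-15293/(-12083) - x(196, z) = -15293/(-12083) - 1*(-1/120) = -15293*(-1/12083) + 1/120 = 15293/12083 + 1/120 = 1847243/1449960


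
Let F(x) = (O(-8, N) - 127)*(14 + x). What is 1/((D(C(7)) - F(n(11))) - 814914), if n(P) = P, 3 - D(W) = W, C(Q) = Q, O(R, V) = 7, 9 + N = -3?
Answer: -1/811918 ≈ -1.2317e-6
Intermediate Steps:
N = -12 (N = -9 - 3 = -12)
D(W) = 3 - W
F(x) = -1680 - 120*x (F(x) = (7 - 127)*(14 + x) = -120*(14 + x) = -1680 - 120*x)
1/((D(C(7)) - F(n(11))) - 814914) = 1/(((3 - 1*7) - (-1680 - 120*11)) - 814914) = 1/(((3 - 7) - (-1680 - 1320)) - 814914) = 1/((-4 - 1*(-3000)) - 814914) = 1/((-4 + 3000) - 814914) = 1/(2996 - 814914) = 1/(-811918) = -1/811918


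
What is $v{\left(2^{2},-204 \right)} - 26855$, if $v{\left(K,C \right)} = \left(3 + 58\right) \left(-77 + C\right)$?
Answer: $-43996$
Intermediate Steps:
$v{\left(K,C \right)} = -4697 + 61 C$ ($v{\left(K,C \right)} = 61 \left(-77 + C\right) = -4697 + 61 C$)
$v{\left(2^{2},-204 \right)} - 26855 = \left(-4697 + 61 \left(-204\right)\right) - 26855 = \left(-4697 - 12444\right) - 26855 = -17141 - 26855 = -43996$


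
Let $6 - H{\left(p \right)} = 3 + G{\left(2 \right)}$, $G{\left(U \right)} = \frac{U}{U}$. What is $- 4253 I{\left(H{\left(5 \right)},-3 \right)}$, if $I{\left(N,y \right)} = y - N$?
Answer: $21265$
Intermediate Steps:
$G{\left(U \right)} = 1$
$H{\left(p \right)} = 2$ ($H{\left(p \right)} = 6 - \left(3 + 1\right) = 6 - 4 = 2$)
$- 4253 I{\left(H{\left(5 \right)},-3 \right)} = - 4253 \left(-3 - 2\right) = \left(-4253\right) \left(-5\right) = 21265$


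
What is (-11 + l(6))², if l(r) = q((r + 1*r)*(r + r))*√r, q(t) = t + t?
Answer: 497785 - 6336*√6 ≈ 4.8227e+5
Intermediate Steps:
q(t) = 2*t
l(r) = 8*r^(5/2) (l(r) = (2*((r + 1*r)*(r + r)))*√r = (2*((r + r)*(2*r)))*√r = (2*((2*r)*(2*r)))*√r = (2*(4*r²))*√r = (8*r²)*√r = 8*r^(5/2))
(-11 + l(6))² = (-11 + 8*6^(5/2))² = (-11 + 8*(36*√6))² = (-11 + 288*√6)²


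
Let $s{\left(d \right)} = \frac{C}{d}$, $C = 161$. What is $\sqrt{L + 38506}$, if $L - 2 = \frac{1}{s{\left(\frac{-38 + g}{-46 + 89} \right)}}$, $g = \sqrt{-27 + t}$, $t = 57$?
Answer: $\frac{\sqrt{1845608426858 + 6923 \sqrt{30}}}{6923} \approx 196.23$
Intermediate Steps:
$g = \sqrt{30}$ ($g = \sqrt{-27 + 57} = \sqrt{30} \approx 5.4772$)
$s{\left(d \right)} = \frac{161}{d}$
$L = \frac{13808}{6923} + \frac{\sqrt{30}}{6923}$ ($L = 2 + \frac{1}{161 \frac{1}{\left(-38 + \sqrt{30}\right) \frac{1}{-46 + 89}}} = 2 + \frac{1}{161 \frac{1}{\left(-38 + \sqrt{30}\right) \frac{1}{43}}} = 2 + \frac{1}{161 \frac{1}{- \frac{38}{43} + \frac{\sqrt{30}}{43}}} = 2 - \left(\frac{38}{6923} - \frac{\sqrt{30}}{6923}\right) = \frac{13808}{6923} + \frac{\sqrt{30}}{6923} \approx 1.9953$)
$\sqrt{L + 38506} = \sqrt{\left(\frac{13808}{6923} + \frac{\sqrt{30}}{6923}\right) + 38506} = \sqrt{\frac{266590846}{6923} + \frac{\sqrt{30}}{6923}}$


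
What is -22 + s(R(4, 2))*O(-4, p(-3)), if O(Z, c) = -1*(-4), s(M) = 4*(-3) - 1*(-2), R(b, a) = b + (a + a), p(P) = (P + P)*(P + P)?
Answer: -62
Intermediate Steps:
p(P) = 4*P² (p(P) = (2*P)*(2*P) = 4*P²)
R(b, a) = b + 2*a
s(M) = -10 (s(M) = -12 + 2 = -10)
O(Z, c) = 4
-22 + s(R(4, 2))*O(-4, p(-3)) = -22 - 10*4 = -22 - 40 = -62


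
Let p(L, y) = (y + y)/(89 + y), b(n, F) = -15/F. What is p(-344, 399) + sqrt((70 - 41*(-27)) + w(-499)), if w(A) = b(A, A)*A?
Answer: 399/244 + sqrt(1162) ≈ 35.723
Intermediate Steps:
w(A) = -15 (w(A) = (-15/A)*A = -15)
p(L, y) = 2*y/(89 + y) (p(L, y) = (2*y)/(89 + y) = 2*y/(89 + y))
p(-344, 399) + sqrt((70 - 41*(-27)) + w(-499)) = 2*399/(89 + 399) + sqrt((70 - 41*(-27)) - 15) = 2*399/488 + sqrt((70 + 1107) - 15) = 2*399*(1/488) + sqrt(1177 - 15) = 399/244 + sqrt(1162)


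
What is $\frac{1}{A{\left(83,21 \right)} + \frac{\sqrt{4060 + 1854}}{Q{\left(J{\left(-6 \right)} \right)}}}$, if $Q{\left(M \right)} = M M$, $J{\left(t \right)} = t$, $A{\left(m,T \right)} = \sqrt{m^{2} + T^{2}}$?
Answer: $\frac{36}{\sqrt{5914} + 36 \sqrt{7330}} \approx 0.011396$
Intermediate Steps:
$A{\left(m,T \right)} = \sqrt{T^{2} + m^{2}}$
$Q{\left(M \right)} = M^{2}$
$\frac{1}{A{\left(83,21 \right)} + \frac{\sqrt{4060 + 1854}}{Q{\left(J{\left(-6 \right)} \right)}}} = \frac{1}{\sqrt{21^{2} + 83^{2}} + \frac{\sqrt{4060 + 1854}}{\left(-6\right)^{2}}} = \frac{1}{\sqrt{441 + 6889} + \frac{\sqrt{5914}}{36}} = \frac{1}{\sqrt{7330} + \sqrt{5914} \cdot \frac{1}{36}} = \frac{1}{\sqrt{7330} + \frac{\sqrt{5914}}{36}}$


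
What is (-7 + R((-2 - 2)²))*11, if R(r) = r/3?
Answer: -55/3 ≈ -18.333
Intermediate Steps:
R(r) = r/3 (R(r) = r*(⅓) = r/3)
(-7 + R((-2 - 2)²))*11 = (-7 + (-2 - 2)²/3)*11 = (-7 + (⅓)*(-4)²)*11 = (-7 + (⅓)*16)*11 = (-7 + 16/3)*11 = -5/3*11 = -55/3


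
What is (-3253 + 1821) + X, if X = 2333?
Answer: 901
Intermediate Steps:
(-3253 + 1821) + X = (-3253 + 1821) + 2333 = -1432 + 2333 = 901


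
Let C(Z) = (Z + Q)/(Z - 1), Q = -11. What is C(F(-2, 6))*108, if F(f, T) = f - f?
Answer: 1188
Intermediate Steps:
F(f, T) = 0
C(Z) = (-11 + Z)/(-1 + Z) (C(Z) = (Z - 11)/(Z - 1) = (-11 + Z)/(-1 + Z))
C(F(-2, 6))*108 = ((-11 + 0)/(-1 + 0))*108 = (-11/(-1))*108 = -1*(-11)*108 = 11*108 = 1188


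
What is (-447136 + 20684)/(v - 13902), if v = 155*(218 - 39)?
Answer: -426452/13843 ≈ -30.806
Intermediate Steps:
v = 27745 (v = 155*179 = 27745)
(-447136 + 20684)/(v - 13902) = (-447136 + 20684)/(27745 - 13902) = -426452/13843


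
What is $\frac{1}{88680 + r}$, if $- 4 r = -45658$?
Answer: $\frac{2}{200189} \approx 9.9906 \cdot 10^{-6}$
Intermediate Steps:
$r = \frac{22829}{2}$ ($r = \left(- \frac{1}{4}\right) \left(-45658\right) = \frac{22829}{2} \approx 11415.0$)
$\frac{1}{88680 + r} = \frac{1}{88680 + \frac{22829}{2}} = \frac{1}{\frac{200189}{2}} = \frac{2}{200189}$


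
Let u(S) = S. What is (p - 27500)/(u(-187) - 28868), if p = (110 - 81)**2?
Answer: 26659/29055 ≈ 0.91754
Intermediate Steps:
p = 841 (p = 29**2 = 841)
(p - 27500)/(u(-187) - 28868) = (841 - 27500)/(-187 - 28868) = -26659/(-29055) = -26659*(-1/29055) = 26659/29055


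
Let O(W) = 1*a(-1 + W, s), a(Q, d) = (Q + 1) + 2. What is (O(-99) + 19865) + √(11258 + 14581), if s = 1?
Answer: 19768 + 9*√319 ≈ 19929.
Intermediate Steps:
a(Q, d) = 3 + Q (a(Q, d) = (1 + Q) + 2 = 3 + Q)
O(W) = 2 + W (O(W) = 1*(3 + (-1 + W)) = 1*(2 + W) = 2 + W)
(O(-99) + 19865) + √(11258 + 14581) = ((2 - 99) + 19865) + √(11258 + 14581) = (-97 + 19865) + √25839 = 19768 + 9*√319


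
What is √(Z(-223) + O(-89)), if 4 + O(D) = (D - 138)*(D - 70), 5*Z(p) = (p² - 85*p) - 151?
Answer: √1244890/5 ≈ 223.15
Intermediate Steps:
Z(p) = -151/5 - 17*p + p²/5 (Z(p) = ((p² - 85*p) - 151)/5 = (-151 + p² - 85*p)/5 = -151/5 - 17*p + p²/5)
O(D) = -4 + (-138 + D)*(-70 + D) (O(D) = -4 + (D - 138)*(D - 70) = -4 + (-138 + D)*(-70 + D))
√(Z(-223) + O(-89)) = √((-151/5 - 17*(-223) + (⅕)*(-223)²) + (9656 + (-89)² - 208*(-89))) = √((-151/5 + 3791 + (⅕)*49729) + (9656 + 7921 + 18512)) = √((-151/5 + 3791 + 49729/5) + 36089) = √(68533/5 + 36089) = √(248978/5) = √1244890/5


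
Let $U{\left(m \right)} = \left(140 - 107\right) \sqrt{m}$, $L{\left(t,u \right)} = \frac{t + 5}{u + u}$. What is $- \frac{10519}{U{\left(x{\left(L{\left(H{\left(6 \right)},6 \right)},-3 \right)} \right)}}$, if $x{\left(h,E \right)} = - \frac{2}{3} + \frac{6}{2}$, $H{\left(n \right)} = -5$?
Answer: $- \frac{10519 \sqrt{21}}{231} \approx -208.68$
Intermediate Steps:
$L{\left(t,u \right)} = \frac{5 + t}{2 u}$
$x{\left(h,E \right)} = \frac{7}{3}$ ($x{\left(h,E \right)} = \left(-2\right) \frac{1}{3} + 6 \cdot \frac{1}{2} = - \frac{2}{3} + 3 = \frac{7}{3}$)
$U{\left(m \right)} = 33 \sqrt{m}$
$- \frac{10519}{U{\left(x{\left(L{\left(H{\left(6 \right)},6 \right)},-3 \right)} \right)}} = - \frac{10519}{33 \sqrt{\frac{7}{3}}} = - \frac{10519}{33 \frac{\sqrt{21}}{3}} = - \frac{10519}{11 \sqrt{21}} = - 10519 \frac{\sqrt{21}}{231} = - \frac{10519 \sqrt{21}}{231}$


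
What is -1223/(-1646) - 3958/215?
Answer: -6251923/353890 ≈ -17.666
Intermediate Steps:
-1223/(-1646) - 3958/215 = -1223*(-1/1646) - 3958*1/215 = 1223/1646 - 3958/215 = -6251923/353890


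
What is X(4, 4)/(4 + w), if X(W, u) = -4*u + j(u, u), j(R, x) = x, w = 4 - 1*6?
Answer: -6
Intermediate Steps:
w = -2 (w = 4 - 6 = -2)
X(W, u) = -3*u (X(W, u) = -4*u + u = -3*u)
X(4, 4)/(4 + w) = (-3*4)/(4 - 2) = -12/2 = (½)*(-12) = -6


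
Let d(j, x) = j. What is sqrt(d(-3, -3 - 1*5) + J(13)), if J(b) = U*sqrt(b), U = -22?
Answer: sqrt(-3 - 22*sqrt(13)) ≈ 9.0732*I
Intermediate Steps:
J(b) = -22*sqrt(b)
sqrt(d(-3, -3 - 1*5) + J(13)) = sqrt(-3 - 22*sqrt(13))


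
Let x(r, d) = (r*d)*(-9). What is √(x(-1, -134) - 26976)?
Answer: I*√28182 ≈ 167.88*I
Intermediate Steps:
x(r, d) = -9*d*r (x(r, d) = (d*r)*(-9) = -9*d*r)
√(x(-1, -134) - 26976) = √(-9*(-134)*(-1) - 26976) = √(-1206 - 26976) = √(-28182) = I*√28182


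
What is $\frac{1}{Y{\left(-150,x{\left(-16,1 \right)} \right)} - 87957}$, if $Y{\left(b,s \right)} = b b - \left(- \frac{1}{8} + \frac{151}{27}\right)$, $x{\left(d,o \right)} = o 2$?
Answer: $- \frac{216}{14139893} \approx -1.5276 \cdot 10^{-5}$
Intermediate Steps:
$x{\left(d,o \right)} = 2 o$
$Y{\left(b,s \right)} = - \frac{1181}{216} + b^{2}$ ($Y{\left(b,s \right)} = b^{2} - \frac{1181}{216} = - \frac{1181}{216} + b^{2}$)
$\frac{1}{Y{\left(-150,x{\left(-16,1 \right)} \right)} - 87957} = \frac{1}{\left(- \frac{1181}{216} + \left(-150\right)^{2}\right) - 87957} = \frac{1}{\left(- \frac{1181}{216} + 22500\right) - 87957} = \frac{1}{\frac{4858819}{216} - 87957} = \frac{1}{- \frac{14139893}{216}} = - \frac{216}{14139893}$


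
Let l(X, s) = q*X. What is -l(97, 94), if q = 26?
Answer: -2522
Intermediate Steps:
l(X, s) = 26*X
-l(97, 94) = -26*97 = -1*2522 = -2522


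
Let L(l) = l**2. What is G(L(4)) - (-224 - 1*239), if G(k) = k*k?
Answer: 719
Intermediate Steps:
G(k) = k**2
G(L(4)) - (-224 - 1*239) = (4**2)**2 - (-224 - 1*239) = 16**2 - (-224 - 239) = 256 - 1*(-463) = 256 + 463 = 719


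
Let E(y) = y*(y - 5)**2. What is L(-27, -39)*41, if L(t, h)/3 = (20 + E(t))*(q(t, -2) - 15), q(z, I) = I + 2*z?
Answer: 241275324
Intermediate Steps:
E(y) = y*(-5 + y)**2
L(t, h) = 3*(-17 + 2*t)*(20 + t*(-5 + t)**2) (L(t, h) = 3*((20 + t*(-5 + t)**2)*((-2 + 2*t) - 15)) = 3*((20 + t*(-5 + t)**2)*(-17 + 2*t)) = 3*((-17 + 2*t)*(20 + t*(-5 + t)**2)) = 3*(-17 + 2*t)*(20 + t*(-5 + t)**2))
L(-27, -39)*41 = (-1020 - 1155*(-27) - 111*(-27)**3 + 6*(-27)**4 + 660*(-27)**2)*41 = (-1020 + 31185 - 111*(-19683) + 6*531441 + 660*729)*41 = (-1020 + 31185 + 2184813 + 3188646 + 481140)*41 = 5884764*41 = 241275324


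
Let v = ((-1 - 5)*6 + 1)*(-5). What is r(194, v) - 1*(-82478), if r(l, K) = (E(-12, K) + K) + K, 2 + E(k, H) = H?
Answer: 83001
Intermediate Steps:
E(k, H) = -2 + H
v = 175 (v = (-6*6 + 1)*(-5) = (-36 + 1)*(-5) = -35*(-5) = 175)
r(l, K) = -2 + 3*K (r(l, K) = ((-2 + K) + K) + K = (-2 + 2*K) + K = -2 + 3*K)
r(194, v) - 1*(-82478) = (-2 + 3*175) - 1*(-82478) = (-2 + 525) + 82478 = 523 + 82478 = 83001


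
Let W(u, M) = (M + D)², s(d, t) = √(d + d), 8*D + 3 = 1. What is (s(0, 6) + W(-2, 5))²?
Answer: 130321/256 ≈ 509.07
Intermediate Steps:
D = -¼ (D = -3/8 + (⅛)*1 = -3/8 + ⅛ = -¼ ≈ -0.25000)
s(d, t) = √2*√d (s(d, t) = √(2*d) = √2*√d)
W(u, M) = (-¼ + M)² (W(u, M) = (M - ¼)² = (-¼ + M)²)
(s(0, 6) + W(-2, 5))² = (√2*√0 + (-1 + 4*5)²/16)² = (√2*0 + (-1 + 20)²/16)² = (0 + (1/16)*19²)² = (0 + (1/16)*361)² = (0 + 361/16)² = (361/16)² = 130321/256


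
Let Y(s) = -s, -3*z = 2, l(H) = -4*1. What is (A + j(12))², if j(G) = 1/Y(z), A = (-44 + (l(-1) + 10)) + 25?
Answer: 529/4 ≈ 132.25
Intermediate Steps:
l(H) = -4
z = -⅔ (z = -⅓*2 = -⅔ ≈ -0.66667)
A = -13 (A = (-44 + (-4 + 10)) + 25 = (-44 + 6) + 25 = -38 + 25 = -13)
j(G) = 3/2 (j(G) = 1/(-1*(-⅔)) = 1/(⅔) = 3/2)
(A + j(12))² = (-13 + 3/2)² = (-23/2)² = 529/4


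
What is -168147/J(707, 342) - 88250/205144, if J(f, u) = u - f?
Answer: 17231068459/37438780 ≈ 460.25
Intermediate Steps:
-168147/J(707, 342) - 88250/205144 = -168147/(342 - 1*707) - 88250/205144 = -168147/(342 - 707) - 88250*1/205144 = -168147/(-365) - 44125/102572 = -168147*(-1/365) - 44125/102572 = 168147/365 - 44125/102572 = 17231068459/37438780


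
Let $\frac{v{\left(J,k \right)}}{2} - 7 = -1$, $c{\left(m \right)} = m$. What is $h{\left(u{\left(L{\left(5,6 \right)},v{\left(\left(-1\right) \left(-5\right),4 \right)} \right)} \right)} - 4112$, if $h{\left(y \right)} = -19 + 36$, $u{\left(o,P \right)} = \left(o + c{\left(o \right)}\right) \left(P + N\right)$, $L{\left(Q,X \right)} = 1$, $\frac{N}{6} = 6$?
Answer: $-4095$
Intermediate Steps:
$N = 36$ ($N = 6 \cdot 6 = 36$)
$v{\left(J,k \right)} = 12$ ($v{\left(J,k \right)} = 14 + 2 \left(-1\right) = 14 - 2 = 12$)
$u{\left(o,P \right)} = 2 o \left(36 + P\right)$ ($u{\left(o,P \right)} = \left(o + o\right) \left(P + 36\right) = 2 o \left(36 + P\right)$)
$h{\left(y \right)} = 17$
$h{\left(u{\left(L{\left(5,6 \right)},v{\left(\left(-1\right) \left(-5\right),4 \right)} \right)} \right)} - 4112 = 17 - 4112 = -4095$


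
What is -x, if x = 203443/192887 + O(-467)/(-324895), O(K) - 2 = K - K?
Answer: -66097227711/62668021865 ≈ -1.0547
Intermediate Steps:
O(K) = 2 (O(K) = 2 + (K - K) = 2 + 0 = 2)
x = 66097227711/62668021865 (x = 203443/192887 + 2/(-324895) = 203443*(1/192887) + 2*(-1/324895) = 203443/192887 - 2/324895 = 66097227711/62668021865 ≈ 1.0547)
-x = -1*66097227711/62668021865 = -66097227711/62668021865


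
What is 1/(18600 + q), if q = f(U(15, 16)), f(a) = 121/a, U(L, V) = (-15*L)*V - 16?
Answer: 3616/67257479 ≈ 5.3764e-5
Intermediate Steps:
U(L, V) = -16 - 15*L*V (U(L, V) = -15*L*V - 16 = -16 - 15*L*V)
q = -121/3616 (q = 121/(-16 - 15*15*16) = 121/(-16 - 3600) = 121/(-3616) = 121*(-1/3616) = -121/3616 ≈ -0.033462)
1/(18600 + q) = 1/(18600 - 121/3616) = 1/(67257479/3616) = 3616/67257479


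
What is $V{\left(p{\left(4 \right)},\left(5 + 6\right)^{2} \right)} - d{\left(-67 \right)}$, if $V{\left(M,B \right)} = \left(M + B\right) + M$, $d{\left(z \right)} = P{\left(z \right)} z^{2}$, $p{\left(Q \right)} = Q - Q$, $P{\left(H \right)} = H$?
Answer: $300884$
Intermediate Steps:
$p{\left(Q \right)} = 0$
$d{\left(z \right)} = z^{3}$ ($d{\left(z \right)} = z z^{2} = z^{3}$)
$V{\left(M,B \right)} = B + 2 M$ ($V{\left(M,B \right)} = \left(B + M\right) + M = B + 2 M$)
$V{\left(p{\left(4 \right)},\left(5 + 6\right)^{2} \right)} - d{\left(-67 \right)} = \left(\left(5 + 6\right)^{2} + 2 \cdot 0\right) - \left(-67\right)^{3} = \left(11^{2} + 0\right) - -300763 = \left(121 + 0\right) + 300763 = 121 + 300763 = 300884$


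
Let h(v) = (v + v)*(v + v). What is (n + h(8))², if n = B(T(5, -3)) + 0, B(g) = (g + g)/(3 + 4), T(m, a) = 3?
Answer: 3232804/49 ≈ 65976.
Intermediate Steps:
B(g) = 2*g/7 (B(g) = (2*g)/7 = (2*g)*(⅐) = 2*g/7)
h(v) = 4*v² (h(v) = (2*v)*(2*v) = 4*v²)
n = 6/7 (n = (2/7)*3 + 0 = 6/7 + 0 = 6/7 ≈ 0.85714)
(n + h(8))² = (6/7 + 4*8²)² = (6/7 + 4*64)² = (6/7 + 256)² = (1798/7)² = 3232804/49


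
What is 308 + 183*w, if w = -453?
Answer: -82591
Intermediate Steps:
308 + 183*w = 308 + 183*(-453) = 308 - 82899 = -82591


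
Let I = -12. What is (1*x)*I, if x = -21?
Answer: 252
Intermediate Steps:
(1*x)*I = (1*(-21))*(-12) = -21*(-12) = 252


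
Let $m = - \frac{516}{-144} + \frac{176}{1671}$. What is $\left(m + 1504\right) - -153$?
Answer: $\frac{11100043}{6684} \approx 1660.7$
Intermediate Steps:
$m = \frac{24655}{6684}$ ($m = \left(-516\right) \left(- \frac{1}{144}\right) + 176 \cdot \frac{1}{1671} = \frac{43}{12} + \frac{176}{1671} = \frac{24655}{6684} \approx 3.6887$)
$\left(m + 1504\right) - -153 = \left(\frac{24655}{6684} + 1504\right) - -153 = \frac{10077391}{6684} + \left(-18 + 171\right) = \frac{10077391}{6684} + 153 = \frac{11100043}{6684}$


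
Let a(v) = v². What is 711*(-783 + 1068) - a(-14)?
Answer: 202439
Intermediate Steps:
711*(-783 + 1068) - a(-14) = 711*(-783 + 1068) - 1*(-14)² = 711*285 - 1*196 = 202635 - 196 = 202439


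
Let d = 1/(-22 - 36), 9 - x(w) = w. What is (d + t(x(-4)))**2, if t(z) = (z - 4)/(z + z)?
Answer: 15376/142129 ≈ 0.10818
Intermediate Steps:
x(w) = 9 - w
t(z) = (-4 + z)/(2*z) (t(z) = (-4 + z)/((2*z)) = (-4 + z)*(1/(2*z)) = (-4 + z)/(2*z))
d = -1/58 (d = 1/(-58) = -1/58 ≈ -0.017241)
(d + t(x(-4)))**2 = (-1/58 + (-4 + (9 - 1*(-4)))/(2*(9 - 1*(-4))))**2 = (-1/58 + (-4 + (9 + 4))/(2*(9 + 4)))**2 = (-1/58 + (1/2)*(-4 + 13)/13)**2 = (-1/58 + (1/2)*(1/13)*9)**2 = (-1/58 + 9/26)**2 = (124/377)**2 = 15376/142129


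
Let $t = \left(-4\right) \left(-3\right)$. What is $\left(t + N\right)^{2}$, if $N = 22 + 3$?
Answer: $1369$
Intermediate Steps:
$N = 25$
$t = 12$
$\left(t + N\right)^{2} = \left(12 + 25\right)^{2} = 37^{2} = 1369$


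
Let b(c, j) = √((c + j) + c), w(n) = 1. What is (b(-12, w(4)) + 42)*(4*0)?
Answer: 0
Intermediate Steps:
b(c, j) = √(j + 2*c)
(b(-12, w(4)) + 42)*(4*0) = (√(1 + 2*(-12)) + 42)*(4*0) = (√(1 - 24) + 42)*0 = (√(-23) + 42)*0 = (I*√23 + 42)*0 = (42 + I*√23)*0 = 0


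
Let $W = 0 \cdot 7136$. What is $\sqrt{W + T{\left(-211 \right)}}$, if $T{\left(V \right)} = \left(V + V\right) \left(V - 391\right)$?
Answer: $2 \sqrt{63511} \approx 504.03$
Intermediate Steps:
$T{\left(V \right)} = 2 V \left(-391 + V\right)$
$W = 0$
$\sqrt{W + T{\left(-211 \right)}} = \sqrt{0 + 2 \left(-211\right) \left(-391 - 211\right)} = \sqrt{0 + 2 \left(-211\right) \left(-602\right)} = \sqrt{0 + 254044} = \sqrt{254044} = 2 \sqrt{63511}$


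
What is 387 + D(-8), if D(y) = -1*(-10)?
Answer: 397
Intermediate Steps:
D(y) = 10
387 + D(-8) = 387 + 10 = 397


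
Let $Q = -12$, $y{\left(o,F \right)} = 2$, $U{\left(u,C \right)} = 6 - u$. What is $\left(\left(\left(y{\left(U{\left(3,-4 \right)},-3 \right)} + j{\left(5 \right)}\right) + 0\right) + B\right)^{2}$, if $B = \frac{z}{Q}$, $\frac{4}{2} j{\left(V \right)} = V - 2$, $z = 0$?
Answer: $\frac{49}{4} \approx 12.25$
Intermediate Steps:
$j{\left(V \right)} = -1 + \frac{V}{2}$ ($j{\left(V \right)} = \frac{V - 2}{2} = \frac{-2 + V}{2} = -1 + \frac{V}{2}$)
$B = 0$ ($B = \frac{0}{-12} = 0 \left(- \frac{1}{12}\right) = 0$)
$\left(\left(\left(y{\left(U{\left(3,-4 \right)},-3 \right)} + j{\left(5 \right)}\right) + 0\right) + B\right)^{2} = \left(\left(\left(2 + \left(-1 + \frac{1}{2} \cdot 5\right)\right) + 0\right) + 0\right)^{2} = \left(\left(\left(2 + \left(-1 + \frac{5}{2}\right)\right) + 0\right) + 0\right)^{2} = \left(\left(\left(2 + \frac{3}{2}\right) + 0\right) + 0\right)^{2} = \left(\left(\frac{7}{2} + 0\right) + 0\right)^{2} = \left(\frac{7}{2} + 0\right)^{2} = \left(\frac{7}{2}\right)^{2} = \frac{49}{4}$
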